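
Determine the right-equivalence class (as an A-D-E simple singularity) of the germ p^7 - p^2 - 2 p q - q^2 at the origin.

A6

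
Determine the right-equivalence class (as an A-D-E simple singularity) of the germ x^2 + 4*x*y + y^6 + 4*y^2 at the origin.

A_{5}

The Hessian of f at 0 has rank 1. Corank 1: A-series; mu = 5 gives A_5.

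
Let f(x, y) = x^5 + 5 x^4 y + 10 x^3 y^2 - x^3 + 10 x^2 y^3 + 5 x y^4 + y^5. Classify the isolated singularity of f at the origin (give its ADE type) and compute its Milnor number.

The Hessian of f at 0 is [[0, 0], [0, 0]] with rank 0, so corank 2. A Groebner basis of the Jacobian ideal J(f) in C{x,y} is {y^5, x*y^3 + y^4/4, x^2}; counting standard monomials gives mu = 8. Corank 2; j^3 = -x^3 is a perfect cube, so E-series; the 5-jet and mu = 8 give E_8.

Type E_8, Milnor number mu = 8.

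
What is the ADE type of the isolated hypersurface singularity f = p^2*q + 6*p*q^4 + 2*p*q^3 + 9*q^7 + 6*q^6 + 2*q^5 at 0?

The Hessian of f at 0 has rank 0. Corank 2; j^3 = p^2*q has shape L^2 M (L != M), so D-series; mu = 6 gives D_6.

D6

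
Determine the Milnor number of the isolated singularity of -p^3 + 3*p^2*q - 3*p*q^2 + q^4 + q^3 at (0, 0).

The Hessian of f at 0 has rank 0. Corank 2; j^3 = -(p - q)^3 is a perfect cube, so E-series; the 4-jet and mu = 6 give E_6.

6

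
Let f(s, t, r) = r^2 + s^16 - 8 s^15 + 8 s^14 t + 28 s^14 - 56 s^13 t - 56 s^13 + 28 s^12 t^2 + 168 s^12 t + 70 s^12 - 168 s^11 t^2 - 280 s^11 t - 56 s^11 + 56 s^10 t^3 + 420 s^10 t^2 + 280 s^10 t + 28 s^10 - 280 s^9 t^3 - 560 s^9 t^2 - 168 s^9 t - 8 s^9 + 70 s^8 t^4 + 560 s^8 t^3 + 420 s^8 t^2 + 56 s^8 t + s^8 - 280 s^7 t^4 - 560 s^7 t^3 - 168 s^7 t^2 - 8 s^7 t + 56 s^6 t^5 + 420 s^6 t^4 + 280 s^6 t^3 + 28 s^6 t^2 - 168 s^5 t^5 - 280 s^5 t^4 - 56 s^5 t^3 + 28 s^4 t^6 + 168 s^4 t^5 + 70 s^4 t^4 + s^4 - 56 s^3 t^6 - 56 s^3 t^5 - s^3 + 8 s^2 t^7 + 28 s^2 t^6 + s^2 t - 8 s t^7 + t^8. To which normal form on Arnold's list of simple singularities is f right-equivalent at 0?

The Hessian of f at 0 is [[0, 0, 0], [0, 0, 0], [0, 0, 2]] with rank 1, so corank 2. A Groebner basis of the Jacobian ideal J(f) in C{s,t,r} is {s*t/8 + t^7, s*t^2, s^2 - s*t, r}; counting standard monomials gives mu = 9. Corank 2; j^3 = -s^2*(s - t) has shape L^2 M (L != M), so D-series; mu = 9 gives D_9.

D9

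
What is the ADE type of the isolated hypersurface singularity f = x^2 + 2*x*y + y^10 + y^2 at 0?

A_{9}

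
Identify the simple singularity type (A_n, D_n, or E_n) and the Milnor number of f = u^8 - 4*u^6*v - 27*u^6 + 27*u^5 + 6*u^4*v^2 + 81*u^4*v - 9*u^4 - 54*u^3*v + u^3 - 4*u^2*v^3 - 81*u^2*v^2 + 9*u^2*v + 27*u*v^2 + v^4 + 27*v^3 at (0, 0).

The Hessian of f at 0 has rank 0. Corank 2; j^3 = (u + 3*v)^3 is a perfect cube, so E-series; the 4-jet and mu = 6 give E_6.

Type E_{6}, Milnor number mu = 6.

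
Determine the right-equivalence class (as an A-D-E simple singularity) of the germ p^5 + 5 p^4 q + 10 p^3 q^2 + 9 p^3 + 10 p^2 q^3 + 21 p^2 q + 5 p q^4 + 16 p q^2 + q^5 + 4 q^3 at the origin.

D_6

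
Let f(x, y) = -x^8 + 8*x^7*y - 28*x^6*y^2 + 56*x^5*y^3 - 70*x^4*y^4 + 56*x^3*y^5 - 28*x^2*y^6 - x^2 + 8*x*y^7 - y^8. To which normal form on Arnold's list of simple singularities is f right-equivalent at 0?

A_{7}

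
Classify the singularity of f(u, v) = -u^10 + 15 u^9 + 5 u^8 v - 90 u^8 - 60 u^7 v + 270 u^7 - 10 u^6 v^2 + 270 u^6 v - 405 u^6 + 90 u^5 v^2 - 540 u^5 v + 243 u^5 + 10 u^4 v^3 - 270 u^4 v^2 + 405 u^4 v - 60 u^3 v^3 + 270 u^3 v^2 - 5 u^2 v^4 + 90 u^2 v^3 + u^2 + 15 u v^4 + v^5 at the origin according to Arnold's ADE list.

A_{4}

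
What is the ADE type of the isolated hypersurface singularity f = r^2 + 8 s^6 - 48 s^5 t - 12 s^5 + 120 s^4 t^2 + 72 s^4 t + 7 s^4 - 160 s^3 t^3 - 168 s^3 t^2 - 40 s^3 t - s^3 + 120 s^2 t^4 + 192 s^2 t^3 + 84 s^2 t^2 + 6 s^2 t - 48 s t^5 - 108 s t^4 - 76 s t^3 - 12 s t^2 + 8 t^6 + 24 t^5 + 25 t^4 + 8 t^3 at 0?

E_{6}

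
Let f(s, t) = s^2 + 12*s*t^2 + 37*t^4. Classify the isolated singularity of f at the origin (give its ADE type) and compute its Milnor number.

The Hessian of f at 0 has rank 1. Corank 1: A-series; mu = 3 gives A_3.

Type A3, Milnor number mu = 3.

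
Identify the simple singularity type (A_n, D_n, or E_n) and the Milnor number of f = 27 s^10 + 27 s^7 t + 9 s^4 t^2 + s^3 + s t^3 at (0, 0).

Type E_{7}, Milnor number mu = 7.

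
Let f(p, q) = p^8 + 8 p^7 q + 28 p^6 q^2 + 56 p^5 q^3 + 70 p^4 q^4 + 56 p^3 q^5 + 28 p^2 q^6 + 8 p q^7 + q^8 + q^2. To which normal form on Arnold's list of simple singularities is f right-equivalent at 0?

A_7

The Hessian of f at 0 is [[0, 0], [0, 2]] with rank 1, so corank 1. A Groebner basis of the Jacobian ideal J(f) in C{p,q} is {p^7, q}; counting standard monomials gives mu = 7. Corank 1: A-series; mu = 7 gives A_7.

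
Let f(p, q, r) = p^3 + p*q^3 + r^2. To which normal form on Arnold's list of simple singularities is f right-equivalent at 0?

The Hessian of f at 0 is [[0, 0, 0], [0, 0, 0], [0, 0, 2]] with rank 1, so corank 2. A Groebner basis of the Jacobian ideal J(f) in C{p,q,r} is {p^3, p*q^2, 3*p^2 + q^3, r}; counting standard monomials gives mu = 7. Corank 2; j^3 = p^3 is a perfect cube, so E-series; the 4-jet and mu = 7 give E_7.

E7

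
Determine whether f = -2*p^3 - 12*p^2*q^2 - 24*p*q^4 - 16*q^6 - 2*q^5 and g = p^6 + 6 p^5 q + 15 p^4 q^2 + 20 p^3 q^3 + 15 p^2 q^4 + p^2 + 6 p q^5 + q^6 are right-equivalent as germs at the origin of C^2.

The Hessian of f at 0 has rank 0. Corank 2; j^3 = -2*p^3 is a perfect cube, so E-series; the 5-jet and mu = 8 give E_8. The Hessian of g at 0 has rank 1. Corank 1: A-series; mu = 5 gives A_5. f is E_8 but g is A_5, hence not right-equivalent.

No.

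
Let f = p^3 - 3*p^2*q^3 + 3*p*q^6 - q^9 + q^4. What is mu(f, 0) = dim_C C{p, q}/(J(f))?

6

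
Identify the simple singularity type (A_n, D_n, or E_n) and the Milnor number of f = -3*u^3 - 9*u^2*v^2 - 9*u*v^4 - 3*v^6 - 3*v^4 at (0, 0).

Type E6, Milnor number mu = 6.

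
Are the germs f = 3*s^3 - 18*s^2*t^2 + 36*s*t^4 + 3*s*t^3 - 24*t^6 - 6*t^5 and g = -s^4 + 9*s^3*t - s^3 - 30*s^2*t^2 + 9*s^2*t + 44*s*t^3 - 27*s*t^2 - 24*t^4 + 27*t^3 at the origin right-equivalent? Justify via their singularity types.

Yes.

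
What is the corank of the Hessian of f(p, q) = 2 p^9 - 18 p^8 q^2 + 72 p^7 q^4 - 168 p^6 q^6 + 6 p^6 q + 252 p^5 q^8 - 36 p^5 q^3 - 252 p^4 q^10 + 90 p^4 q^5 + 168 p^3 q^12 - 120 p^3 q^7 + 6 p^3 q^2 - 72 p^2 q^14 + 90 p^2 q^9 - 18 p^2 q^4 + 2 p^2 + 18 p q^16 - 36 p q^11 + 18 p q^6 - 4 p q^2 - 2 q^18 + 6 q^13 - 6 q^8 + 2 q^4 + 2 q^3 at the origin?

Hessian at 0 has rank 1.

1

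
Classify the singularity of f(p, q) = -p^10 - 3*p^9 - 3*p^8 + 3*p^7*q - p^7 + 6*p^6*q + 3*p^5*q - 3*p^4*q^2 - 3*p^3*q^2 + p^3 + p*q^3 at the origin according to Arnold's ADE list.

The Hessian of f at 0 has rank 0. Corank 2; j^3 = p^3 is a perfect cube, so E-series; the 4-jet and mu = 7 give E_7.

E_7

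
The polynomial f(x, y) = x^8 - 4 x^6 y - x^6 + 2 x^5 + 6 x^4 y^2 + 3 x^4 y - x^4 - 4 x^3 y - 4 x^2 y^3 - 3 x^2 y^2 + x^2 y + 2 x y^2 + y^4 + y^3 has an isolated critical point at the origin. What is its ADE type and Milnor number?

Type D_{5}, Milnor number mu = 5.

The Hessian of f at 0 has rank 0. Corank 2; j^3 = y*(x + y)^2 has shape L^2 M (L != M), so D-series; mu = 5 gives D_5.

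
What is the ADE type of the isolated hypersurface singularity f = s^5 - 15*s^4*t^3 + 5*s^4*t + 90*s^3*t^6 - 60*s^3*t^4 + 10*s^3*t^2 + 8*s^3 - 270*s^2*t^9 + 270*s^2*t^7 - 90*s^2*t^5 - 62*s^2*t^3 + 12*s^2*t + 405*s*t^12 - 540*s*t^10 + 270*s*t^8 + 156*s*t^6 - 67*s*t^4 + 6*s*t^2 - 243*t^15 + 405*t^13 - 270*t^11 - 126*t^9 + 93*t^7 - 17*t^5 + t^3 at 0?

E_8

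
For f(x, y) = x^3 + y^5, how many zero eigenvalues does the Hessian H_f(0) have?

The Hessian at 0 is [[0, 0], [0, 0]] of rank 0; hence corank 2.

2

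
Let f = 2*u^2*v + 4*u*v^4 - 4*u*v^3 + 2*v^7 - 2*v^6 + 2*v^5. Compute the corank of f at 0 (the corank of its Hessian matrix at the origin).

Hessian at 0 has rank 0.

2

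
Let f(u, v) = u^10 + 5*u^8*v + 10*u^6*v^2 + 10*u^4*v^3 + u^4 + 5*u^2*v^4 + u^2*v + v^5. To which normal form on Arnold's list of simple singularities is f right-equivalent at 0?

D6

The Hessian of f at 0 has rank 0. Corank 2; j^3 = u^2*v has shape L^2 M (L != M), so D-series; mu = 6 gives D_6.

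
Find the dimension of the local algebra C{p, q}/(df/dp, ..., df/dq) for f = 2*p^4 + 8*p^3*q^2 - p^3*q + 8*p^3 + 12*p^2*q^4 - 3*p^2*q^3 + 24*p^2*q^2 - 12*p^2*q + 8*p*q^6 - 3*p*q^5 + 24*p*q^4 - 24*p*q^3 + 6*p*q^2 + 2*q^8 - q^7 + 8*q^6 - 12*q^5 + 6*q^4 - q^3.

7

The Hessian of f at 0 is [[0, 0], [0, 0]] with rank 0, so corank 2. A Groebner basis of the Jacobian ideal J(f) in C{p,q} is {-768*p^2/703 + 768*p*q/703 + q^4 - 8*q^3/703 - 192*q^2/703, p^3 + 564*p^2/703 - 564*p*q/703 - 82*q^3/703 + 141*q^2/703, p^2*q + 744*p^2/703 - 744*p*q/703 - 168*q^3/703 + 186*q^2/703, 736*p^2/703 + p*q^2 - 736*p*q/703 - 2063*q^3/4218 + 184*q^2/703}; counting standard monomials gives mu = 7. Corank 2; j^3 = (2*p - q)^3 is a perfect cube, so E-series; the 4-jet and mu = 7 give E_7.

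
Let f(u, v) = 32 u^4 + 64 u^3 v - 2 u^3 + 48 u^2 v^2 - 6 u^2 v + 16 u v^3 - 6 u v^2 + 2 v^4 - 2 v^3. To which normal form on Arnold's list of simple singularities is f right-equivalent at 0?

E_6

The Hessian of f at 0 has rank 0. Corank 2; j^3 = -2*(u + v)^3 is a perfect cube, so E-series; the 4-jet and mu = 6 give E_6.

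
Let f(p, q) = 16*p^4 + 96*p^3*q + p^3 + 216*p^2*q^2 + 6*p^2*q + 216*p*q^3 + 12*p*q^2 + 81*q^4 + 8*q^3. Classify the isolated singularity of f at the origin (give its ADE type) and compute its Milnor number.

The Hessian of f at 0 is [[0, 0], [0, 0]] with rank 0, so corank 2. A Groebner basis of the Jacobian ideal J(f) in C{p,q} is {q^4, p*q^2 + 11*q^3/6, p^2 + 4*p*q + 4*q^2}; counting standard monomials gives mu = 6. Corank 2; j^3 = (p + 2*q)^3 is a perfect cube, so E-series; the 4-jet and mu = 6 give E_6.

Type E_6, Milnor number mu = 6.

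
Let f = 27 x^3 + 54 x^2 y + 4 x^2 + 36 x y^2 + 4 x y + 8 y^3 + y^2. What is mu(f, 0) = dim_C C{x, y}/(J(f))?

2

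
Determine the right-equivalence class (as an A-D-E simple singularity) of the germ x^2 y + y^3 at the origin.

The Hessian of f at 0 is [[0, 0], [0, 0]] with rank 0, so corank 2. A Groebner basis of the Jacobian ideal J(f) in C{x,y} is {y^3, x^2 + 3*y^2, x*y}; counting standard monomials gives mu = 4. Corank 2; j^3 = y*(x^2 + y^2) splits into three distinct lines over C (the quadratic factor has nonzero discriminant), so D_4.

D_{4}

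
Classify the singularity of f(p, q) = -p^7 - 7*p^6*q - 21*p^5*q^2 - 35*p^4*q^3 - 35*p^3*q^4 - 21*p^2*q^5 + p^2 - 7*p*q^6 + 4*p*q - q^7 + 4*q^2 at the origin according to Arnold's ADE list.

A_{6}

The Hessian of f at 0 is [[2, 4], [4, 8]] with rank 1, so corank 1. A Groebner basis of the Jacobian ideal J(f) in C{p,q} is {q^6, p + 2*q}; counting standard monomials gives mu = 6. Corank 1: A-series; mu = 6 gives A_6.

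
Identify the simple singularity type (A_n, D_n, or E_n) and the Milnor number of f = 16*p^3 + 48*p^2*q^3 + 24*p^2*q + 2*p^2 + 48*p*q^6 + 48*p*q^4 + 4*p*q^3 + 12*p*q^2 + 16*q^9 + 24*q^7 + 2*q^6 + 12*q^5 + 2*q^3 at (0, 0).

Type A2, Milnor number mu = 2.

The Hessian of f at 0 is [[4, 0], [0, 0]] with rank 1, so corank 1. A Groebner basis of the Jacobian ideal J(f) in C{p,q} is {q^2, p}; counting standard monomials gives mu = 2. Corank 1: A-series; mu = 2 gives A_2.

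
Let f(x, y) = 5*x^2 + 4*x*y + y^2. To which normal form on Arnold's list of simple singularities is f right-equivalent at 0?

A_{1}

The Hessian of f at 0 is [[10, 4], [4, 2]] with rank 2, so corank 0. A Groebner basis of the Jacobian ideal J(f) in C{x,y} is {x, y}; counting standard monomials gives mu = 1. Corank 0: nondegenerate Morse point, so A_1.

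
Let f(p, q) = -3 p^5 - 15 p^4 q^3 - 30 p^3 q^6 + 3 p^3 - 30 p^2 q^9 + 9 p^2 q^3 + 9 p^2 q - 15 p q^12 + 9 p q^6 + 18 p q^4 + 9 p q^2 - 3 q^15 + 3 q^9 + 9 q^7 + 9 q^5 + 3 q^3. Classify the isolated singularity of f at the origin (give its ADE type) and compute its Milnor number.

Type E8, Milnor number mu = 8.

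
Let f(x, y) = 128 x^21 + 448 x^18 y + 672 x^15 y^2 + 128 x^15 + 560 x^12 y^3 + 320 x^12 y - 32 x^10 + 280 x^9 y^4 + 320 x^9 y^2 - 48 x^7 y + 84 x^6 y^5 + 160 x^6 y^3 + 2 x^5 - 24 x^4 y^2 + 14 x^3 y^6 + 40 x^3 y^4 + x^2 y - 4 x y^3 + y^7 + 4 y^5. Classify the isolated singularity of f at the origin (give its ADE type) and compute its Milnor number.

Type D_{8}, Milnor number mu = 8.

The Hessian of f at 0 is [[0, 0], [0, 0]] with rank 0, so corank 2. A Groebner basis of the Jacobian ideal J(f) in C{x,y} is {x^2*y^2 + 4*x^2/7 - 8*x*y^2/7, x^3 + 8*x^2/7 - 16*x*y^2/7, -x*y/2 + y^3}; counting standard monomials gives mu = 8. Corank 2; j^3 = x^2*y has shape L^2 M (L != M), so D-series; mu = 8 gives D_8.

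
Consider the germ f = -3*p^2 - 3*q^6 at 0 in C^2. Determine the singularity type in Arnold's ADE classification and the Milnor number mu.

Type A_5, Milnor number mu = 5.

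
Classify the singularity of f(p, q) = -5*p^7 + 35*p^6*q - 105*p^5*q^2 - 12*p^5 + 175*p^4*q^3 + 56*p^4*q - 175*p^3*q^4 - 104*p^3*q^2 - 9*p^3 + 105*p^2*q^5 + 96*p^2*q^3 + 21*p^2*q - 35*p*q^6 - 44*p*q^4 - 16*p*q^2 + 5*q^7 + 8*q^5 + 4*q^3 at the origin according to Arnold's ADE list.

D8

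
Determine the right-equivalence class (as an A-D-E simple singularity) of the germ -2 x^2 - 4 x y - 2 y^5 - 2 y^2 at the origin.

A4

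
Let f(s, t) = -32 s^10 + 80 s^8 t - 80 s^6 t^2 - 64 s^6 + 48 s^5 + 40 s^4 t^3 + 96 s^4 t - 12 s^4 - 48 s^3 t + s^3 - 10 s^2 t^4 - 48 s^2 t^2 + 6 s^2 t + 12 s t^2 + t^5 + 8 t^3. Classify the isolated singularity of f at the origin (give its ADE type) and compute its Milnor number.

The Hessian of f at 0 has rank 0. Corank 2; j^3 = (s + 2*t)^3 is a perfect cube, so E-series; the 5-jet and mu = 8 give E_8.

Type E_8, Milnor number mu = 8.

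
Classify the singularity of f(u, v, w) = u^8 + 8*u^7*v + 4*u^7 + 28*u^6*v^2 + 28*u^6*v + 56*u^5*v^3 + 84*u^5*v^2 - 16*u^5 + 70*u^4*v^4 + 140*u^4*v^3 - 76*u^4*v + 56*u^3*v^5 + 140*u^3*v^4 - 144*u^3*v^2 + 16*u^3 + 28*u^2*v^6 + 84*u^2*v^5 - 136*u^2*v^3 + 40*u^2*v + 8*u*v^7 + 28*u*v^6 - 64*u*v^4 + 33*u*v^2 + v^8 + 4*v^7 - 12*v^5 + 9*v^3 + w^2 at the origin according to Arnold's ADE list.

D_9

The Hessian of f at 0 has rank 1. Corank 2; j^3 = (u + v)*(4*u + 3*v)^2 has shape L^2 M (L != M), so D-series; mu = 9 gives D_9.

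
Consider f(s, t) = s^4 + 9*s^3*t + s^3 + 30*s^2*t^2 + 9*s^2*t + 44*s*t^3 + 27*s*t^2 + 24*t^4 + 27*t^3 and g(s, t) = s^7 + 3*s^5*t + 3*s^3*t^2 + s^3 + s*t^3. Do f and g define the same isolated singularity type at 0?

Yes.

The Hessian of f at 0 is [[0, 0], [0, 0]] with rank 0, so corank 2. A Groebner basis of the Jacobian ideal J(f) in C{s,t} is {3*s^2 + 18*s*t + t^4 - t^3 + 27*t^2, s^3 + 45*s^2 + 270*s*t + 12*t^3 + 405*t^2, s^2*t - 11*s^2 - 66*s*t - 16*t^3/3 - 99*t^2, 2*s^2 + s*t^2 + 12*s*t + 7*t^3/3 + 18*t^2}; counting standard monomials gives mu = 7. Corank 2; j^3 = (s + 3*t)^3 is a perfect cube, so E-series; the 4-jet and mu = 7 give E_7. The Hessian of g at 0 is [[0, 0], [0, 0]] with rank 0, so corank 2. A Groebner basis of the Jacobian ideal J(g) in C{s,t} is {s^3, s*t^2, 3*s^2 + t^3}; counting standard monomials gives mu = 7. Corank 2; j^3 = s^3 is a perfect cube, so E-series; the 4-jet and mu = 7 give E_7. Both have type E_7, hence right-equivalent.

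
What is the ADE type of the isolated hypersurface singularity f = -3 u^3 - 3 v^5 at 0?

The Hessian of f at 0 has rank 0. Corank 2; j^3 = -3*u^3 is a perfect cube, so E-series; the 5-jet and mu = 8 give E_8.

E8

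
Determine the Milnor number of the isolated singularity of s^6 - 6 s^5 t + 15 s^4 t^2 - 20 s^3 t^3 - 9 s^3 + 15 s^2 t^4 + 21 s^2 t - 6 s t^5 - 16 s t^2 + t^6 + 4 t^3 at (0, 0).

The Hessian of f at 0 has rank 0. Corank 2; j^3 = -(s - t)*(3*s - 2*t)^2 has shape L^2 M (L != M), so D-series; mu = 7 gives D_7.

7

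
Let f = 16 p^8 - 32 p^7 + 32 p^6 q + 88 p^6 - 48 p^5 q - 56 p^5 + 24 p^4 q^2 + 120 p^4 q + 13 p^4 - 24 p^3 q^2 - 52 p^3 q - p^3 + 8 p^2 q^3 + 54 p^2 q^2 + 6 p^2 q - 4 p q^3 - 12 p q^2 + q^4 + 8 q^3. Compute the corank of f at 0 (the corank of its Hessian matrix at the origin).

2

The Hessian at 0 is [[0, 0], [0, 0]] of rank 0; hence corank 2.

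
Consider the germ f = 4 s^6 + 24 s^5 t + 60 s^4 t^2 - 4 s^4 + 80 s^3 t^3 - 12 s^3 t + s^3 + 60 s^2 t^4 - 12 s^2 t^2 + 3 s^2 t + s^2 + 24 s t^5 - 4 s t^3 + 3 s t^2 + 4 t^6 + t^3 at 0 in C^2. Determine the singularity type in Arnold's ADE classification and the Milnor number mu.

Type A_{2}, Milnor number mu = 2.

The Hessian of f at 0 is [[2, 0], [0, 0]] with rank 1, so corank 1. A Groebner basis of the Jacobian ideal J(f) in C{s,t} is {t^2, s}; counting standard monomials gives mu = 2. Corank 1: A-series; mu = 2 gives A_2.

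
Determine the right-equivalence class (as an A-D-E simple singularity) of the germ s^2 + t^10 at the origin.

A9

The Hessian of f at 0 is [[2, 0], [0, 0]] with rank 1, so corank 1. A Groebner basis of the Jacobian ideal J(f) in C{s,t} is {t^9, s}; counting standard monomials gives mu = 9. Corank 1: A-series; mu = 9 gives A_9.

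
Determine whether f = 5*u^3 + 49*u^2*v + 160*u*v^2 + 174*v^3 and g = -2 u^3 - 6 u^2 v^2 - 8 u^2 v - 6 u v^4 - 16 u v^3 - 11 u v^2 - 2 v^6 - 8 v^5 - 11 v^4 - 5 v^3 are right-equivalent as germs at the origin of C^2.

Yes.

The Hessian of f at 0 has rank 0. Corank 2; j^3 = (u + 3*v)*(5*u^2 + 34*u*v + 58*v^2) splits into three distinct lines over C (the quadratic factor has nonzero discriminant), so D_4. The Hessian of g at 0 has rank 0. Corank 2; j^3 = -(u + v)*(2*u^2 + 6*u*v + 5*v^2) splits into three distinct lines over C (the quadratic factor has nonzero discriminant), so D_4. Both have type D_4, hence right-equivalent.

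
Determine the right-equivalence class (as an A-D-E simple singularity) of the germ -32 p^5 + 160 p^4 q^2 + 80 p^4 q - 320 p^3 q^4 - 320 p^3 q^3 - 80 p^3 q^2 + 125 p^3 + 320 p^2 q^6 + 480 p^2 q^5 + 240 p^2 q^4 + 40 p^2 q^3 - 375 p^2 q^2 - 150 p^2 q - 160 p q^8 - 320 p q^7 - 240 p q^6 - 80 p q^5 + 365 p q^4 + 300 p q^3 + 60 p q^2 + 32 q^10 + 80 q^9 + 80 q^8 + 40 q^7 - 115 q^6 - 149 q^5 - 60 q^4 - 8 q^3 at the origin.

E_{8}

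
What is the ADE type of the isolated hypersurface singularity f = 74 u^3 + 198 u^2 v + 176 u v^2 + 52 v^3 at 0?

D_4

The Hessian of f at 0 has rank 0. Corank 2; j^3 = 2*(u + v)*(37*u^2 + 62*u*v + 26*v^2) splits into three distinct lines over C (the quadratic factor has nonzero discriminant), so D_4.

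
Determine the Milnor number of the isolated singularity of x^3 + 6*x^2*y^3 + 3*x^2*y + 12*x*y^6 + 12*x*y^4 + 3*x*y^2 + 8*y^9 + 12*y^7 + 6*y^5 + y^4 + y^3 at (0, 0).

6

The Hessian of f at 0 has rank 0. Corank 2; j^3 = (x + y)^3 is a perfect cube, so E-series; the 4-jet and mu = 6 give E_6.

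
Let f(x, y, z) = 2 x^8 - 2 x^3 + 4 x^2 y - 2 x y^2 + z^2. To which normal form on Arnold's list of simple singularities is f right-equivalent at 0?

The Hessian of f at 0 has rank 1. Corank 2; j^3 = -2*x*(x - y)^2 has shape L^2 M (L != M), so D-series; mu = 9 gives D_9.

D_9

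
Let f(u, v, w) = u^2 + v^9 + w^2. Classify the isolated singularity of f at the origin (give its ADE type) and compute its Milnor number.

Type A8, Milnor number mu = 8.

The Hessian of f at 0 has rank 2. Corank 1: A-series; mu = 8 gives A_8.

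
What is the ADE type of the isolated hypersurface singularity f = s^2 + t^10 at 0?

A_9

The Hessian of f at 0 has rank 1. Corank 1: A-series; mu = 9 gives A_9.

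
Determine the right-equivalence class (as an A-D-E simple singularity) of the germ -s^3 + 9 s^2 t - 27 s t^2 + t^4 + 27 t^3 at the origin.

The Hessian of f at 0 has rank 0. Corank 2; j^3 = -(s - 3*t)^3 is a perfect cube, so E-series; the 4-jet and mu = 6 give E_6.

E_{6}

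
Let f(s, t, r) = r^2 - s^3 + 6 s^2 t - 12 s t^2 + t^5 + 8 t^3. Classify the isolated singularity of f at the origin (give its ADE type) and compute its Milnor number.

Type E8, Milnor number mu = 8.

The Hessian of f at 0 has rank 1. Corank 2; j^3 = -(s - 2*t)^3 is a perfect cube, so E-series; the 5-jet and mu = 8 give E_8.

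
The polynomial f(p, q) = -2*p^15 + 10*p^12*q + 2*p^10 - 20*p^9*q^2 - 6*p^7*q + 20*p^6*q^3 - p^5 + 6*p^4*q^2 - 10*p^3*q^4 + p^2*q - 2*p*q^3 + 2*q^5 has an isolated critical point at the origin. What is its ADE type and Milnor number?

The Hessian of f at 0 is [[0, 0], [0, 0]] with rank 0, so corank 2. A Groebner basis of the Jacobian ideal J(f) in C{p,q} is {p^3, p^2*q, p^2/4 + p*q^2, -p*q + q^3}; counting standard monomials gives mu = 6. Corank 2; j^3 = p^2*q has shape L^2 M (L != M), so D-series; mu = 6 gives D_6.

Type D_6, Milnor number mu = 6.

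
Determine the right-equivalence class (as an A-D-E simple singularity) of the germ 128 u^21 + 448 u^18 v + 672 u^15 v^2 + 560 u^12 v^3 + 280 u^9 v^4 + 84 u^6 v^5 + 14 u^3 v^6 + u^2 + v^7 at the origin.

A_6

The Hessian of f at 0 has rank 1. Corank 1: A-series; mu = 6 gives A_6.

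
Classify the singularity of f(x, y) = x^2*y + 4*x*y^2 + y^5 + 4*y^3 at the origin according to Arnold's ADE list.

D_6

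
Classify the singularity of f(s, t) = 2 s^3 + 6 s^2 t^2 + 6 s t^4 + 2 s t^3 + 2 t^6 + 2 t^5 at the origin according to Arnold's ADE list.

E7

The Hessian of f at 0 is [[0, 0], [0, 0]] with rank 0, so corank 2. A Groebner basis of the Jacobian ideal J(f) in C{s,t} is {-s^2 + t^4 - t^3/3, s^3, s^2*t + s^2/3 + t^3/9, s^2 + s*t^2 + t^3/3}; counting standard monomials gives mu = 7. Corank 2; j^3 = 2*s^3 is a perfect cube, so E-series; the 4-jet and mu = 7 give E_7.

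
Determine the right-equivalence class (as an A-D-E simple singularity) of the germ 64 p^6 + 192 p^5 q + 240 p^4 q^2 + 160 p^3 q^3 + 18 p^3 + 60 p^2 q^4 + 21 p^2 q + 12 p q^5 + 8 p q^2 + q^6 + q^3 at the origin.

The Hessian of f at 0 has rank 0. Corank 2; j^3 = (2*p + q)*(3*p + q)^2 has shape L^2 M (L != M), so D-series; mu = 7 gives D_7.

D_7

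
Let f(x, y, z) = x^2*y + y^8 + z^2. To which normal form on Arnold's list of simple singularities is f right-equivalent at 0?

The Hessian of f at 0 has rank 1. Corank 2; j^3 = x^2*y has shape L^2 M (L != M), so D-series; mu = 9 gives D_9.

D9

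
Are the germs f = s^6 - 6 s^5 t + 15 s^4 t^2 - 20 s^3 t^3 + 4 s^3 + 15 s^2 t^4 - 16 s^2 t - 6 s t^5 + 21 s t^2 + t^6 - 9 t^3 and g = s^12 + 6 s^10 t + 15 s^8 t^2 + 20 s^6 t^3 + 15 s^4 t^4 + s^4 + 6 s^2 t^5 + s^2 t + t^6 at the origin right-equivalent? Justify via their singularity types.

Yes.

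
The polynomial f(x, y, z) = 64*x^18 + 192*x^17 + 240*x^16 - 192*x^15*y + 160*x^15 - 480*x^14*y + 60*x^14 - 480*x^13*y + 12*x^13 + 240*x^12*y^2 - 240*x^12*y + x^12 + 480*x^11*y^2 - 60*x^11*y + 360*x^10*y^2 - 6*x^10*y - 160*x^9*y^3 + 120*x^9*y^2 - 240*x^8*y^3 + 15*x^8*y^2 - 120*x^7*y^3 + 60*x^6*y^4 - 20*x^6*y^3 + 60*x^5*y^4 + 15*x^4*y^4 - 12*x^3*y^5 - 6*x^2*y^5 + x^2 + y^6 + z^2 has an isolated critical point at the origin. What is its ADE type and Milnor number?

Type A_{5}, Milnor number mu = 5.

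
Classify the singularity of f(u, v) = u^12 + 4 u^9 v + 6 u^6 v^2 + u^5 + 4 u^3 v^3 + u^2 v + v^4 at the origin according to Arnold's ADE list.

D_{5}

The Hessian of f at 0 is [[0, 0], [0, 0]] with rank 0, so corank 2. A Groebner basis of the Jacobian ideal J(f) in C{u,v} is {u^3, u^2/4 + v^3, u*v}; counting standard monomials gives mu = 5. Corank 2; j^3 = u^2*v has shape L^2 M (L != M), so D-series; mu = 5 gives D_5.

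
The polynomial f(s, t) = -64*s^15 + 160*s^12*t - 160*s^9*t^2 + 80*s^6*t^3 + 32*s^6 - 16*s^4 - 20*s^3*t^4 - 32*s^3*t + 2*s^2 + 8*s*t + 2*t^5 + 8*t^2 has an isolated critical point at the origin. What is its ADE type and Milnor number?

Type A4, Milnor number mu = 4.

The Hessian of f at 0 is [[4, 8], [8, 16]] with rank 1, so corank 1. A Groebner basis of the Jacobian ideal J(f) in C{s,t} is {s/32 + t^3 + t/16, s^2 - 4*t^2, s*t + 2*t^2}; counting standard monomials gives mu = 4. Corank 1: A-series; mu = 4 gives A_4.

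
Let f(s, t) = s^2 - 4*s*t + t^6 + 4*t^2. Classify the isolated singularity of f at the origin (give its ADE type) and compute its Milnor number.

The Hessian of f at 0 is [[2, -4], [-4, 8]] with rank 1, so corank 1. A Groebner basis of the Jacobian ideal J(f) in C{s,t} is {t^5, s - 2*t}; counting standard monomials gives mu = 5. Corank 1: A-series; mu = 5 gives A_5.

Type A5, Milnor number mu = 5.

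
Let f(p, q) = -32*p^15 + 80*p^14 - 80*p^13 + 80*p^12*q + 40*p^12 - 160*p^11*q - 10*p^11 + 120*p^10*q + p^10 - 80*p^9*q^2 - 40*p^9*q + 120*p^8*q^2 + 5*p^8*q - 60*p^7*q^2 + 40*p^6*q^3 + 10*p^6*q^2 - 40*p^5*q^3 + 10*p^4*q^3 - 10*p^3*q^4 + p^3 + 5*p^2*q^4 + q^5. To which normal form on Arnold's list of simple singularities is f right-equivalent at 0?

E8

The Hessian of f at 0 has rank 0. Corank 2; j^3 = p^3 is a perfect cube, so E-series; the 5-jet and mu = 8 give E_8.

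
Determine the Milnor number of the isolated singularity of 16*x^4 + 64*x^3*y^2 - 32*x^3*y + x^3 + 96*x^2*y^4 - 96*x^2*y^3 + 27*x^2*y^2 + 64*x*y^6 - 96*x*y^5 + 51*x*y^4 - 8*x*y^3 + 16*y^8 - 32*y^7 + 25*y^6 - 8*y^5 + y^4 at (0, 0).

6

The Hessian of f at 0 has rank 0. Corank 2; j^3 = x^3 is a perfect cube, so E-series; the 4-jet and mu = 6 give E_6.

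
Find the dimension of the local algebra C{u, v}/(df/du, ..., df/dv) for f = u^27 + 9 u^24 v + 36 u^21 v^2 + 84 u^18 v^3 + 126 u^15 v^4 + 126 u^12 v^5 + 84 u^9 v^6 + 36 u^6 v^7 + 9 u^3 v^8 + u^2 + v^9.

8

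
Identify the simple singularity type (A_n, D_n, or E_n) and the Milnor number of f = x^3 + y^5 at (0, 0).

Type E8, Milnor number mu = 8.

The Hessian of f at 0 has rank 0. Corank 2; j^3 = x^3 is a perfect cube, so E-series; the 5-jet and mu = 8 give E_8.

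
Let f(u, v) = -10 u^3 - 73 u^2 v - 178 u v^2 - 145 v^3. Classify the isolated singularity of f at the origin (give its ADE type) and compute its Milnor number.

Type D4, Milnor number mu = 4.

The Hessian of f at 0 has rank 0. Corank 2; j^3 = -(2*u + 5*v)*(5*u^2 + 24*u*v + 29*v^2) splits into three distinct lines over C (the quadratic factor has nonzero discriminant), so D_4.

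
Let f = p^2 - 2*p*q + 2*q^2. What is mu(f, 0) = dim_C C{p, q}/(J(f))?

The Hessian of f at 0 is [[2, -2], [-2, 4]] with rank 2, so corank 0. A Groebner basis of the Jacobian ideal J(f) in C{p,q} is {p, q}; counting standard monomials gives mu = 1. Corank 0: nondegenerate Morse point, so A_1.

1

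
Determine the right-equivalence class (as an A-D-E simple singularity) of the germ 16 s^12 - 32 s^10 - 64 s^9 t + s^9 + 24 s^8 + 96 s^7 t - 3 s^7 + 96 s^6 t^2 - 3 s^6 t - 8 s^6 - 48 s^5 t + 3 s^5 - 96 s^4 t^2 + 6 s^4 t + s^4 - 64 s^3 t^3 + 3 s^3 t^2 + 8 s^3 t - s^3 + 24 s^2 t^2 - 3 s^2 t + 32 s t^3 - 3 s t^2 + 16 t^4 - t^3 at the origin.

E_{6}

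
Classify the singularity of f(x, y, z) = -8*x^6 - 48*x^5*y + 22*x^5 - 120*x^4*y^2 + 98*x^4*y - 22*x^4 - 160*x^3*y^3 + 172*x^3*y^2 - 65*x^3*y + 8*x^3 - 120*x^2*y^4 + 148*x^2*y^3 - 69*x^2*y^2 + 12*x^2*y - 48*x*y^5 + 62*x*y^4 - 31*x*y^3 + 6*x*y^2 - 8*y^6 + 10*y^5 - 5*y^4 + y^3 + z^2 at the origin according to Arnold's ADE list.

The Hessian of f at 0 has rank 1. Corank 2; j^3 = (2*x + y)^3 is a perfect cube, so E-series; the 4-jet and mu = 7 give E_7.

E_{7}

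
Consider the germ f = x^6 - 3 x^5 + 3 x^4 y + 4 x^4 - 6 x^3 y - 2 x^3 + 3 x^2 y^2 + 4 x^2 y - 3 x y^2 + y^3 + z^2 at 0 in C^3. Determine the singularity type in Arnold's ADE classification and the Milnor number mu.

Type D4, Milnor number mu = 4.

The Hessian of f at 0 is [[0, 0, 0], [0, 0, 0], [0, 0, 2]] with rank 1, so corank 2. A Groebner basis of the Jacobian ideal J(f) in C{x,y,z} is {y^3, x^2 - 3*y^2/2, x*y - 3*y^2/2, z}; counting standard monomials gives mu = 4. Corank 2; j^3 = -(x - y)*(2*x^2 - 2*x*y + y^2) splits into three distinct lines over C (the quadratic factor has nonzero discriminant), so D_4.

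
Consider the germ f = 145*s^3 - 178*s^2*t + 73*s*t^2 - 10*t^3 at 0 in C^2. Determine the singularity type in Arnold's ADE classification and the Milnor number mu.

Type D4, Milnor number mu = 4.

The Hessian of f at 0 is [[0, 0], [0, 0]] with rank 0, so corank 2. A Groebner basis of the Jacobian ideal J(f) in C{s,t} is {t^3, s^2 - 11*t^2/71, s*t - 28*t^2/71}; counting standard monomials gives mu = 4. Corank 2; j^3 = (5*s - 2*t)*(29*s^2 - 24*s*t + 5*t^2) splits into three distinct lines over C (the quadratic factor has nonzero discriminant), so D_4.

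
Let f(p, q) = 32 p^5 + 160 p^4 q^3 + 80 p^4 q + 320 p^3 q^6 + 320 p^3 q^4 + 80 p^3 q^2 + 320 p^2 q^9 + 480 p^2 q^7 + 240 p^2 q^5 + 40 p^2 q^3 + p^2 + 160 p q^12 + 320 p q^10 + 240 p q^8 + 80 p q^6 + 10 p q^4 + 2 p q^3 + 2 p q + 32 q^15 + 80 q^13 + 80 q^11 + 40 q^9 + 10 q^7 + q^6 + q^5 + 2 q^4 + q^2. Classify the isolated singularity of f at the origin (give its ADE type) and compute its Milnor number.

Type A_{4}, Milnor number mu = 4.

The Hessian of f at 0 has rank 1. Corank 1: A-series; mu = 4 gives A_4.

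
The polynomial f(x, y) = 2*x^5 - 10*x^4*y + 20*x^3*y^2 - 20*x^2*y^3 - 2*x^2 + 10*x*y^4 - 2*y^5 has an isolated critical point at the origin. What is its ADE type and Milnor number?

The Hessian of f at 0 has rank 1. Corank 1: A-series; mu = 4 gives A_4.

Type A_4, Milnor number mu = 4.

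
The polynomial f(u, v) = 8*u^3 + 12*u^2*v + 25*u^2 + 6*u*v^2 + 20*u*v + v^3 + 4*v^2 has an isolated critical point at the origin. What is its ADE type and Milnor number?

The Hessian of f at 0 has rank 1. Corank 1: A-series; mu = 2 gives A_2.

Type A_{2}, Milnor number mu = 2.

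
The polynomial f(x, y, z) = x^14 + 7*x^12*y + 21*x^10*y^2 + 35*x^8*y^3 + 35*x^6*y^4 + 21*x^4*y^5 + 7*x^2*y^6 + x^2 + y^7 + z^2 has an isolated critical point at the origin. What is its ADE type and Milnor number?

The Hessian of f at 0 is [[2, 0, 0], [0, 0, 0], [0, 0, 2]] with rank 2, so corank 1. A Groebner basis of the Jacobian ideal J(f) in C{x,y,z} is {y^6, x, z}; counting standard monomials gives mu = 6. Corank 1: A-series; mu = 6 gives A_6.

Type A6, Milnor number mu = 6.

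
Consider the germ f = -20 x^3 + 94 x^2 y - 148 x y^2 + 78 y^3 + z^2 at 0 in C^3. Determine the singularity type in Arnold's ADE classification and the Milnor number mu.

The Hessian of f at 0 is [[0, 0, 0], [0, 0, 0], [0, 0, 2]] with rank 1, so corank 2. A Groebner basis of the Jacobian ideal J(f) in C{x,y,z} is {y^3, x^2 - 23*y^2/11, x*y - 16*y^2/11, z}; counting standard monomials gives mu = 4. Corank 2; j^3 = -2*(2*x - 3*y)*(5*x^2 - 16*x*y + 13*y^2) splits into three distinct lines over C (the quadratic factor has nonzero discriminant), so D_4.

Type D4, Milnor number mu = 4.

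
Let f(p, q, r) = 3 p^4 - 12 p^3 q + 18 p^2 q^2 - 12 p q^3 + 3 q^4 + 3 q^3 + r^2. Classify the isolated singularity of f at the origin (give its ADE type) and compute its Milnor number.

The Hessian of f at 0 has rank 1. Corank 2; j^3 = 3*q^3 is a perfect cube, so E-series; the 4-jet and mu = 6 give E_6.

Type E_6, Milnor number mu = 6.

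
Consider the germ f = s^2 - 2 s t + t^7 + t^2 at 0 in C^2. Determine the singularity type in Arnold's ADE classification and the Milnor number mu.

Type A_6, Milnor number mu = 6.

The Hessian of f at 0 is [[2, -2], [-2, 2]] with rank 1, so corank 1. A Groebner basis of the Jacobian ideal J(f) in C{s,t} is {t^6, s - t}; counting standard monomials gives mu = 6. Corank 1: A-series; mu = 6 gives A_6.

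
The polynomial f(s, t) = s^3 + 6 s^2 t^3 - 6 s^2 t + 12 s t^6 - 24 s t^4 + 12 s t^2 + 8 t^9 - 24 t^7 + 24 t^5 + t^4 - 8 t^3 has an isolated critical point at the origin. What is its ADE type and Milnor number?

Type E_{6}, Milnor number mu = 6.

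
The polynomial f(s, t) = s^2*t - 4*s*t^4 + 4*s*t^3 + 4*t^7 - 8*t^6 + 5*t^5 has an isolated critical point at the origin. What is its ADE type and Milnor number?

Type D_{6}, Milnor number mu = 6.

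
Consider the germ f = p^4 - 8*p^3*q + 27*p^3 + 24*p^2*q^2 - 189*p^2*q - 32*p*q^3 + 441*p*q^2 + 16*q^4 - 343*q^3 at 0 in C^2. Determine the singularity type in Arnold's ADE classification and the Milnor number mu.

Type E_6, Milnor number mu = 6.

The Hessian of f at 0 is [[0, 0], [0, 0]] with rank 0, so corank 2. A Groebner basis of the Jacobian ideal J(f) in C{p,q} is {q^4, p*q^2 - 20*q^3/9, p^2 - 14*p*q/3 + 49*q^2/9}; counting standard monomials gives mu = 6. Corank 2; j^3 = (3*p - 7*q)^3 is a perfect cube, so E-series; the 4-jet and mu = 6 give E_6.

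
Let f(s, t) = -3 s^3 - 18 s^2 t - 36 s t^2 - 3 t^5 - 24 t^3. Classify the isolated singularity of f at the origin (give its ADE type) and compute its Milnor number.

The Hessian of f at 0 is [[0, 0], [0, 0]] with rank 0, so corank 2. A Groebner basis of the Jacobian ideal J(f) in C{s,t} is {t^4, s^2 + 4*s*t + 4*t^2}; counting standard monomials gives mu = 8. Corank 2; j^3 = -3*(s + 2*t)^3 is a perfect cube, so E-series; the 5-jet and mu = 8 give E_8.

Type E8, Milnor number mu = 8.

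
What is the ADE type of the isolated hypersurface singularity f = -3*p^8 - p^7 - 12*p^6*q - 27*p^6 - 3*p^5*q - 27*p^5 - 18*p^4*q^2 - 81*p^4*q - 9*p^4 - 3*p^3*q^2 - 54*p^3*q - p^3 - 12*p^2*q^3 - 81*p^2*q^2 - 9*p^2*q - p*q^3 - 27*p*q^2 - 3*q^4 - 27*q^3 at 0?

E_7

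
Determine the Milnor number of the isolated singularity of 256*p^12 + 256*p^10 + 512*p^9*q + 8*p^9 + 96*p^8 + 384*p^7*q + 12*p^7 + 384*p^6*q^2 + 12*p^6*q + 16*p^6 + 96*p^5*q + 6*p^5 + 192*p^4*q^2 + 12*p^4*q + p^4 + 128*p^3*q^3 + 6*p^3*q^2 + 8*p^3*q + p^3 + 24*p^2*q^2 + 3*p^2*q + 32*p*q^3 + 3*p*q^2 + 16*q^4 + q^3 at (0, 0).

6

The Hessian of f at 0 has rank 0. Corank 2; j^3 = (p + q)^3 is a perfect cube, so E-series; the 4-jet and mu = 6 give E_6.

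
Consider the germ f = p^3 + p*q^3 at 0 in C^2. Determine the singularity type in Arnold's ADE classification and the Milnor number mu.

The Hessian of f at 0 is [[0, 0], [0, 0]] with rank 0, so corank 2. A Groebner basis of the Jacobian ideal J(f) in C{p,q} is {p^3, p*q^2, 3*p^2 + q^3}; counting standard monomials gives mu = 7. Corank 2; j^3 = p^3 is a perfect cube, so E-series; the 4-jet and mu = 7 give E_7.

Type E_{7}, Milnor number mu = 7.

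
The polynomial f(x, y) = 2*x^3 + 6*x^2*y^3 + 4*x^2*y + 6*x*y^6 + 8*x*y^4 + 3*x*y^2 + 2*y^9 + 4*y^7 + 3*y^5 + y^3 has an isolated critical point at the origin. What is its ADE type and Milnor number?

Type D_4, Milnor number mu = 4.

The Hessian of f at 0 is [[0, 0], [0, 0]] with rank 0, so corank 2. A Groebner basis of the Jacobian ideal J(f) in C{x,y} is {y^3, x^2 - 3*y^2/2, x*y + 3*y^2/2}; counting standard monomials gives mu = 4. Corank 2; j^3 = (x + y)*(2*x^2 + 2*x*y + y^2) splits into three distinct lines over C (the quadratic factor has nonzero discriminant), so D_4.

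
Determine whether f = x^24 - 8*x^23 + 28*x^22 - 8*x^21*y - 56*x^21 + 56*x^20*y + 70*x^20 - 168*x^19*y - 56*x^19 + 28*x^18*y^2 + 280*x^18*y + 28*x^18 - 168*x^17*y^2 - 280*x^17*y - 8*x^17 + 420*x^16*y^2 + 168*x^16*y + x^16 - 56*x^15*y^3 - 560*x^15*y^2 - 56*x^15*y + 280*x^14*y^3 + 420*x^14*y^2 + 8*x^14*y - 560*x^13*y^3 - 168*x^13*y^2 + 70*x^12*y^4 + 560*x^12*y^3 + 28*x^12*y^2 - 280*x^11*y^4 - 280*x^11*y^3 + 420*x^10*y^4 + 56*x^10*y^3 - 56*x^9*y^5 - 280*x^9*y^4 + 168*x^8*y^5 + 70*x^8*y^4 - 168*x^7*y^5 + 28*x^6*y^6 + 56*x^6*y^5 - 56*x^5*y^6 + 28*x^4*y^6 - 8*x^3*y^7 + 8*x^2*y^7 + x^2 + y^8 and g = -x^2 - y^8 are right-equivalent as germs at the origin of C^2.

Yes.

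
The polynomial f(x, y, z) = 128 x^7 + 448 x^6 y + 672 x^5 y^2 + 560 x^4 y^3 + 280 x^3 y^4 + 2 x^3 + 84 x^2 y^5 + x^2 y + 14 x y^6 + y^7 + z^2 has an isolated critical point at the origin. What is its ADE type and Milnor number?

The Hessian of f at 0 has rank 1. Corank 2; j^3 = x^2*(2*x + y) has shape L^2 M (L != M), so D-series; mu = 8 gives D_8.

Type D_8, Milnor number mu = 8.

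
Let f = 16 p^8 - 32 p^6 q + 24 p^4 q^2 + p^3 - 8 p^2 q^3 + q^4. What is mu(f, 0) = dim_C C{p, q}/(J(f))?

The Hessian of f at 0 has rank 0. Corank 2; j^3 = p^3 is a perfect cube, so E-series; the 4-jet and mu = 6 give E_6.

6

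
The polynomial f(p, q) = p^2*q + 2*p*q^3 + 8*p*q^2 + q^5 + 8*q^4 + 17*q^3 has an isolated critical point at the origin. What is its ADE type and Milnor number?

Type D4, Milnor number mu = 4.

The Hessian of f at 0 is [[0, 0], [0, 0]] with rank 0, so corank 2. A Groebner basis of the Jacobian ideal J(f) in C{p,q} is {q^3, p^2 - 13*q^2, p*q + 4*q^2}; counting standard monomials gives mu = 4. Corank 2; j^3 = q*(p^2 + 8*p*q + 17*q^2) splits into three distinct lines over C (the quadratic factor has nonzero discriminant), so D_4.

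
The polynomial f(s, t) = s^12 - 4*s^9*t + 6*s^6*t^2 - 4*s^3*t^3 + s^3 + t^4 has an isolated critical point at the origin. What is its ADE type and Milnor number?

Type E_{6}, Milnor number mu = 6.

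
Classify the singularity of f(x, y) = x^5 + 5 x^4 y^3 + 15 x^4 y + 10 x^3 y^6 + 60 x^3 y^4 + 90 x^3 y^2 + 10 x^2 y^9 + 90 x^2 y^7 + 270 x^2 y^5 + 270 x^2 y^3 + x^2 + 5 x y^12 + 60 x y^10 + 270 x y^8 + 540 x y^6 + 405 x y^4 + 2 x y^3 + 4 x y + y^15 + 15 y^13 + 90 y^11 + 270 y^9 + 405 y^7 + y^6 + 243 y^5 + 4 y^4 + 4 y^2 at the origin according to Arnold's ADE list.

The Hessian of f at 0 has rank 1. Corank 1: A-series; mu = 4 gives A_4.

A_4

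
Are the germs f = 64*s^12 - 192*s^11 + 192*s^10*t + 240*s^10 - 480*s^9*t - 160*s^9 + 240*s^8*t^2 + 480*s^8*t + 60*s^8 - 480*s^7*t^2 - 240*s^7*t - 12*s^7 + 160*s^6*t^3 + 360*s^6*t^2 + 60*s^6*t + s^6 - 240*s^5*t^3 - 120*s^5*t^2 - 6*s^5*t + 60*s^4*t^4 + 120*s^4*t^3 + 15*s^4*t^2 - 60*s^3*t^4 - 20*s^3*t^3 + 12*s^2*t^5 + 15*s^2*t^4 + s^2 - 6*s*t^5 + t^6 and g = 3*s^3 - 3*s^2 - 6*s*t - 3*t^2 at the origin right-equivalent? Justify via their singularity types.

No.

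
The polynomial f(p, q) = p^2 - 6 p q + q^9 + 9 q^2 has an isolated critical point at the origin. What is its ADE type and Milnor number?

The Hessian of f at 0 has rank 1. Corank 1: A-series; mu = 8 gives A_8.

Type A_{8}, Milnor number mu = 8.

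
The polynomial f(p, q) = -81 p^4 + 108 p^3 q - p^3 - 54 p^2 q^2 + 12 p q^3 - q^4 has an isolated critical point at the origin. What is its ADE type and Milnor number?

Type E6, Milnor number mu = 6.

The Hessian of f at 0 has rank 0. Corank 2; j^3 = -p^3 is a perfect cube, so E-series; the 4-jet and mu = 6 give E_6.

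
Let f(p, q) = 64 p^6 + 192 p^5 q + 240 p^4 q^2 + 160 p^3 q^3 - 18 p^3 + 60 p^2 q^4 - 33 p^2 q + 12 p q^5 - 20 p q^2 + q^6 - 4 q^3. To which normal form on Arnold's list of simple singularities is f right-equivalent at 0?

D_{7}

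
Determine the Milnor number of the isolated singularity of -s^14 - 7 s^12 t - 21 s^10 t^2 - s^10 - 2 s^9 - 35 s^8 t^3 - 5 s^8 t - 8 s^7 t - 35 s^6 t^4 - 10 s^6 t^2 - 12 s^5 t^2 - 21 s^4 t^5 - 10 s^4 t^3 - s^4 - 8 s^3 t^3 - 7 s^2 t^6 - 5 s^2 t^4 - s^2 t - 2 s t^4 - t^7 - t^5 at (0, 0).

6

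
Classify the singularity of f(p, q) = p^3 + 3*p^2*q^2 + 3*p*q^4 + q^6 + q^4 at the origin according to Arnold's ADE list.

E6

The Hessian of f at 0 has rank 0. Corank 2; j^3 = p^3 is a perfect cube, so E-series; the 4-jet and mu = 6 give E_6.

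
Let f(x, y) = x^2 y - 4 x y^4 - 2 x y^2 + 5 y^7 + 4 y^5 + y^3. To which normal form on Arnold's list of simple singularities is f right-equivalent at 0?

D_{8}

The Hessian of f at 0 is [[0, 0], [0, 0]] with rank 0, so corank 2. A Groebner basis of the Jacobian ideal J(f) in C{x,y} is {2*x^2/3 + x*y^3 - 11*x*y/6 + 7*y^2/6, -x*y/2 + y^4 + y^2/2, x^3 - 3*x*y^2 + 2*y^3, x^2*y - 2*x*y^2 + y^3}; counting standard monomials gives mu = 8. Corank 2; j^3 = y*(x - y)^2 has shape L^2 M (L != M), so D-series; mu = 8 gives D_8.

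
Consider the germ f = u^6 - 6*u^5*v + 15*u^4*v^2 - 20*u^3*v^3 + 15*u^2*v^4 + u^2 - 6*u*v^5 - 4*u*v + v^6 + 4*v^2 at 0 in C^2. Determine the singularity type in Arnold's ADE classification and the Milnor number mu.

Type A_5, Milnor number mu = 5.

The Hessian of f at 0 is [[2, -4], [-4, 8]] with rank 1, so corank 1. A Groebner basis of the Jacobian ideal J(f) in C{u,v} is {v^5, u - 2*v}; counting standard monomials gives mu = 5. Corank 1: A-series; mu = 5 gives A_5.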